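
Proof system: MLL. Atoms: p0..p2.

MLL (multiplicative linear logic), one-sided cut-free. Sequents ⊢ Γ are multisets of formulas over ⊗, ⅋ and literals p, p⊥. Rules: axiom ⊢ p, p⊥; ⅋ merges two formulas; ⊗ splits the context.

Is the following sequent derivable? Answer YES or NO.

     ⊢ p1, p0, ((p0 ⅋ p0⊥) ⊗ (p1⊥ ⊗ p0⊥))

Derivation trace:
[⊗]  ⊢ p1, p0, ((p0 ⅋ p0⊥) ⊗ (p1⊥ ⊗ p0⊥))
  [⅋]  ⊢ (p0 ⅋ p0⊥)
    [Ax]  ⊢ p0, p0⊥
  [⊗]  ⊢ p1, p0, (p1⊥ ⊗ p0⊥)
    [Ax]  ⊢ p1, p1⊥
    [Ax]  ⊢ p0, p0⊥

Result: YES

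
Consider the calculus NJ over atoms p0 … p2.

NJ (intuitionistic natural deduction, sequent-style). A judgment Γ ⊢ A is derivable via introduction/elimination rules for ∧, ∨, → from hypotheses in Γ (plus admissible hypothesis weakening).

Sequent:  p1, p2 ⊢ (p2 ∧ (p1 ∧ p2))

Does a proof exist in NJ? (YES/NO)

Derivation trace:
[∧I] p1, p2 ⊢ (p2 ∧ (p1 ∧ p2))
  [Ax] p2 ⊢ p2
  [∧I] p1, p2 ⊢ (p1 ∧ p2)
    [Ax] p1 ⊢ p1
    [Ax] p2 ⊢ p2

Result: YES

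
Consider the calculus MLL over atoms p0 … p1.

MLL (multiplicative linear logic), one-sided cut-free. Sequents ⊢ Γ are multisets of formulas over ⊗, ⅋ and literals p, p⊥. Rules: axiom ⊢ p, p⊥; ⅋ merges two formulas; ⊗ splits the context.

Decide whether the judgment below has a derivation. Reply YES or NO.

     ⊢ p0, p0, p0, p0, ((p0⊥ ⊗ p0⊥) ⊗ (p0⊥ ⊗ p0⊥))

Derivation (root first):
[⊗]  ⊢ p0, p0, p0, p0, ((p0⊥ ⊗ p0⊥) ⊗ (p0⊥ ⊗ p0⊥))
  [⊗]  ⊢ p0, p0, (p0⊥ ⊗ p0⊥)
    [Ax]  ⊢ p0, p0⊥
    [Ax]  ⊢ p0, p0⊥
  [⊗]  ⊢ p0, p0, (p0⊥ ⊗ p0⊥)
    [Ax]  ⊢ p0, p0⊥
    [Ax]  ⊢ p0, p0⊥

Result: YES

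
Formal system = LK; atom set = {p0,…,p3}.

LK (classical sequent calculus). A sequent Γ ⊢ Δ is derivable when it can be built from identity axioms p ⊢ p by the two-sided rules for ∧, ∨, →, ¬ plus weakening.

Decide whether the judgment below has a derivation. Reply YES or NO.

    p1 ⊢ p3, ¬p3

Proof tree:
[¬R] p1 ⊢ p3, ¬p3
  [WL] p3, p1 ⊢ p3
    [Ax] p3 ⊢ p3

Result: YES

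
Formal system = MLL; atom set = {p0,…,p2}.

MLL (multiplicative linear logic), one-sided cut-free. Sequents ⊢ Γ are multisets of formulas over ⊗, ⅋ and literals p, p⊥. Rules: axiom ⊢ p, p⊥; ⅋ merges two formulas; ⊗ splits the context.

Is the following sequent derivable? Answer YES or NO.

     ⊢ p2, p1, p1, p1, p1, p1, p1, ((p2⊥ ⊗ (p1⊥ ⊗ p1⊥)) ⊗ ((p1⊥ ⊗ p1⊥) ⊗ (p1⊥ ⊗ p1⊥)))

Derivation (root first):
[⊗]  ⊢ p2, p1, p1, p1, p1, p1, p1, ((p2⊥ ⊗ (p1⊥ ⊗ p1⊥)) ⊗ ((p1⊥ ⊗ p1⊥) ⊗ (p1⊥ ⊗ p1⊥)))
  [⊗]  ⊢ p2, p1, p1, (p2⊥ ⊗ (p1⊥ ⊗ p1⊥))
    [Ax]  ⊢ p2, p2⊥
    [⊗]  ⊢ p1, p1, (p1⊥ ⊗ p1⊥)
      [Ax]  ⊢ p1, p1⊥
      [Ax]  ⊢ p1, p1⊥
  [⊗]  ⊢ p1, p1, p1, p1, ((p1⊥ ⊗ p1⊥) ⊗ (p1⊥ ⊗ p1⊥))
    [⊗]  ⊢ p1, p1, (p1⊥ ⊗ p1⊥)
      [Ax]  ⊢ p1, p1⊥
      [Ax]  ⊢ p1, p1⊥
    [⊗]  ⊢ p1, p1, (p1⊥ ⊗ p1⊥)
      [Ax]  ⊢ p1, p1⊥
      [Ax]  ⊢ p1, p1⊥

Result: YES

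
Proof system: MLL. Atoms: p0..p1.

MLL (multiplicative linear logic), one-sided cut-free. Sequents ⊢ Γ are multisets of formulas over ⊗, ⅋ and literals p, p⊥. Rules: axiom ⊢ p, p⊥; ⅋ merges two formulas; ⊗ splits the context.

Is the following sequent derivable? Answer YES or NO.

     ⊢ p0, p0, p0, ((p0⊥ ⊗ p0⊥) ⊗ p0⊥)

Proof tree:
[⊗]  ⊢ p0, p0, p0, ((p0⊥ ⊗ p0⊥) ⊗ p0⊥)
  [⊗]  ⊢ p0, p0, (p0⊥ ⊗ p0⊥)
    [Ax]  ⊢ p0, p0⊥
    [Ax]  ⊢ p0, p0⊥
  [Ax]  ⊢ p0, p0⊥

Result: YES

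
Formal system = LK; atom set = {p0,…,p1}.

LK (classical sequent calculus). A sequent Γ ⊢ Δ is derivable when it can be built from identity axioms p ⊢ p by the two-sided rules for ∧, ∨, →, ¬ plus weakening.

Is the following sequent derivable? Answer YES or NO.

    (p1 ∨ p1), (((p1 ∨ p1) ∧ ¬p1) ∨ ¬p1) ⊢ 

Proof tree:
[∨L] (p1 ∨ p1), (((p1 ∨ p1) ∧ ¬p1) ∨ ¬p1) ⊢ 
  [∧L] ((p1 ∨ p1) ∧ ¬p1) ⊢ 
    [¬L] (p1 ∨ p1), ¬p1 ⊢ 
      [∨L] (p1 ∨ p1) ⊢ p1
        [Ax] p1 ⊢ p1
        [Ax] p1 ⊢ p1
  [¬L] (p1 ∨ p1), ¬p1 ⊢ 
    [∨L] (p1 ∨ p1) ⊢ p1
      [Ax] p1 ⊢ p1
      [Ax] p1 ⊢ p1

Result: YES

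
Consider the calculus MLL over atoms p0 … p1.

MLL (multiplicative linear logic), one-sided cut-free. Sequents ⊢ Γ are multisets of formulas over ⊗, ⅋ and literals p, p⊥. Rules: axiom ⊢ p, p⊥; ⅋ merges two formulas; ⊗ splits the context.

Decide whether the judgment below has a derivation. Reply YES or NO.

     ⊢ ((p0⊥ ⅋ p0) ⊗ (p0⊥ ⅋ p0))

Derivation (root first):
[⊗]  ⊢ ((p0⊥ ⅋ p0) ⊗ (p0⊥ ⅋ p0))
  [⅋]  ⊢ (p0⊥ ⅋ p0)
    [Ax]  ⊢ p0, p0⊥
  [⅋]  ⊢ (p0⊥ ⅋ p0)
    [Ax]  ⊢ p0, p0⊥

Result: YES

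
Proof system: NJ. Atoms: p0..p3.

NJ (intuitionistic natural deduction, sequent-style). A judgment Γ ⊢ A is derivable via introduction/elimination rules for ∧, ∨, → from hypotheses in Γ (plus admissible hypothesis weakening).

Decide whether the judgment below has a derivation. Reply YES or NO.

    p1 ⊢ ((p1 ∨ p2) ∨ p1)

Derivation (root first):
[∨I₁] p1 ⊢ ((p1 ∨ p2) ∨ p1)
  [∨I₁] p1 ⊢ (p1 ∨ p2)
    [Ax] p1 ⊢ p1

Result: YES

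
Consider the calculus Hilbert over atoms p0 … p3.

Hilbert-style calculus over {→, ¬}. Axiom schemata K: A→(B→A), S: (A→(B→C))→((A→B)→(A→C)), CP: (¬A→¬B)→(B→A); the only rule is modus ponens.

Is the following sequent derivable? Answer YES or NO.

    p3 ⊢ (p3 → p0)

Truth-table refutation:
  v=0000: Γ:[p3=F] Δ:[(p3 → p0)=T] refutes=False
  v=0001: Γ:[p3=T] Δ:[(p3 → p0)=F] refutes=True  ← countermodel

Result: NO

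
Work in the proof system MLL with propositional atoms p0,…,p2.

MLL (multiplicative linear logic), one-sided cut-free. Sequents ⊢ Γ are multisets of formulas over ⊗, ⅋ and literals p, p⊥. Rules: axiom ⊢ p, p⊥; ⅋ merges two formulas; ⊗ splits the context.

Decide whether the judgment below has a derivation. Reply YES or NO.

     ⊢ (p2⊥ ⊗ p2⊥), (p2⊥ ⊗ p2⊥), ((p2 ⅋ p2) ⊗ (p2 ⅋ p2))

Derivation (root first):
[⊗]  ⊢ (p2⊥ ⊗ p2⊥), (p2⊥ ⊗ p2⊥), ((p2 ⅋ p2) ⊗ (p2 ⅋ p2))
  [⅋]  ⊢ (p2⊥ ⊗ p2⊥), (p2 ⅋ p2)
    [⊗]  ⊢ p2, p2, (p2⊥ ⊗ p2⊥)
      [Ax]  ⊢ p2, p2⊥
      [Ax]  ⊢ p2, p2⊥
  [⅋]  ⊢ (p2⊥ ⊗ p2⊥), (p2 ⅋ p2)
    [⊗]  ⊢ p2, p2, (p2⊥ ⊗ p2⊥)
      [Ax]  ⊢ p2, p2⊥
      [Ax]  ⊢ p2, p2⊥

Result: YES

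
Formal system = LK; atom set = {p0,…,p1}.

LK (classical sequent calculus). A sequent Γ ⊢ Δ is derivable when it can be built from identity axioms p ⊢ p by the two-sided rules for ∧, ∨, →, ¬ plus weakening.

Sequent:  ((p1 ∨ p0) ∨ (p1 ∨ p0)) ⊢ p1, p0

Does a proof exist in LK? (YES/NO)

Derivation (root first):
[∨L] ((p1 ∨ p0) ∨ (p1 ∨ p0)) ⊢ p1, p0
  [∨L] (p1 ∨ p0) ⊢ p1, p0
    [Ax] p1 ⊢ p1
    [Ax] p0 ⊢ p0
  [∨L] (p1 ∨ p0) ⊢ p1, p0
    [Ax] p1 ⊢ p1
    [Ax] p0 ⊢ p0

Result: YES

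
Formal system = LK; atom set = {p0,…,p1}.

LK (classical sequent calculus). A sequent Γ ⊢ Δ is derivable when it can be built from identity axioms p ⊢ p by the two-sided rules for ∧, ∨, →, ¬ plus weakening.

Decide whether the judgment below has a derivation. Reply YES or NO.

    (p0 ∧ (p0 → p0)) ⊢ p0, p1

Proof tree:
[∧L] (p0 ∧ (p0 → p0)) ⊢ p0, p1
  [WR] p0, (p0 → p0) ⊢ p0, p1
    [→L] p0, (p0 → p0) ⊢ p0
      [WL] p0, p0 ⊢ p0
        [Ax] p0 ⊢ p0
      [WL] p0, p0 ⊢ p0
        [Ax] p0 ⊢ p0

Result: YES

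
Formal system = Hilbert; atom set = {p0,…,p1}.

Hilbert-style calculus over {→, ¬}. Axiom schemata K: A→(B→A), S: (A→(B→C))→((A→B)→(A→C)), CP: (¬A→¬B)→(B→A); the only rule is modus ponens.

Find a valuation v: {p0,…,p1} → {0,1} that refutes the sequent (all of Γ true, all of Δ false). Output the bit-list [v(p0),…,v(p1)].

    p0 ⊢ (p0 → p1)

Truth-table refutation:
  v=00: Γ:[p0=F] Δ:[(p0 → p1)=T] refutes=False
  v=01: Γ:[p0=F] Δ:[(p0 → p1)=T] refutes=False
  v=10: Γ:[p0=T] Δ:[(p0 → p1)=F] refutes=True  ← countermodel

Result: [1, 0]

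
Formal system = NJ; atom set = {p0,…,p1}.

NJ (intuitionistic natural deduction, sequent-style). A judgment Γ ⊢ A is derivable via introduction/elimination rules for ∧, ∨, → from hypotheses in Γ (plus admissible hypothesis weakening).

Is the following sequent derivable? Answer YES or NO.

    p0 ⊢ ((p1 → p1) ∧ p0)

Derivation (root first):
[∧I] p0 ⊢ ((p1 → p1) ∧ p0)
  [→I]  ⊢ (p1 → p1)
    [Ax] p1 ⊢ p1
  [Ax] p0 ⊢ p0

Result: YES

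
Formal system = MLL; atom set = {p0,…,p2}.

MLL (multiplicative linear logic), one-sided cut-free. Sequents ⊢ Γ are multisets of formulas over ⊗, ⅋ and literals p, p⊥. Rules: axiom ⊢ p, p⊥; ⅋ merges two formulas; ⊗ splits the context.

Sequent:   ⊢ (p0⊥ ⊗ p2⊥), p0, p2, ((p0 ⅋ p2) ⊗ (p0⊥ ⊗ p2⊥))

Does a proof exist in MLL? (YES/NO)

Proof tree:
[⊗]  ⊢ (p0⊥ ⊗ p2⊥), p0, p2, ((p0 ⅋ p2) ⊗ (p0⊥ ⊗ p2⊥))
  [⅋]  ⊢ (p0⊥ ⊗ p2⊥), (p0 ⅋ p2)
    [⊗]  ⊢ p0, p2, (p0⊥ ⊗ p2⊥)
      [Ax]  ⊢ p0, p0⊥
      [Ax]  ⊢ p2, p2⊥
  [⊗]  ⊢ p0, p2, (p0⊥ ⊗ p2⊥)
    [Ax]  ⊢ p0, p0⊥
    [Ax]  ⊢ p2, p2⊥

Result: YES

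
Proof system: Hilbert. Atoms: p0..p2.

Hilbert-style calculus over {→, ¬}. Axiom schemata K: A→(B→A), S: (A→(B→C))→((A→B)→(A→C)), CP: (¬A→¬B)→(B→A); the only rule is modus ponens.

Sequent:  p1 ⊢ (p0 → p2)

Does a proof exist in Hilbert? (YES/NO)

Truth-table refutation:
  v=000: Γ:[p1=F] Δ:[(p0 → p2)=T] refutes=False
  v=001: Γ:[p1=F] Δ:[(p0 → p2)=T] refutes=False
  v=010: Γ:[p1=T] Δ:[(p0 → p2)=T] refutes=False
  v=011: Γ:[p1=T] Δ:[(p0 → p2)=T] refutes=False
  v=100: Γ:[p1=F] Δ:[(p0 → p2)=F] refutes=False
  v=101: Γ:[p1=F] Δ:[(p0 → p2)=T] refutes=False
  v=110: Γ:[p1=T] Δ:[(p0 → p2)=F] refutes=True  ← countermodel

Result: NO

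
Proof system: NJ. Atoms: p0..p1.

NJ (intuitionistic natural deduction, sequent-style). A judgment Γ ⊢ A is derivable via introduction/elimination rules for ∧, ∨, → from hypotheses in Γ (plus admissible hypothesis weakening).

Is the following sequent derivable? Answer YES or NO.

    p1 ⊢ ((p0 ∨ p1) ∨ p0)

Derivation (root first):
[∨I₁] p1 ⊢ ((p0 ∨ p1) ∨ p0)
  [∨I₂] p1 ⊢ (p0 ∨ p1)
    [Ax] p1 ⊢ p1

Result: YES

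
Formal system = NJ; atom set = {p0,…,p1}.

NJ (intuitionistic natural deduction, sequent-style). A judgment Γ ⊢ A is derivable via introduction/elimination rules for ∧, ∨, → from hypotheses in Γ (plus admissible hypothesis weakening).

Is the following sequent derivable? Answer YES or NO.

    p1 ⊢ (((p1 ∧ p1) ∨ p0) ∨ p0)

Proof tree:
[∨I₁] p1 ⊢ (((p1 ∧ p1) ∨ p0) ∨ p0)
  [∨I₁] p1 ⊢ ((p1 ∧ p1) ∨ p0)
    [∧I] p1 ⊢ (p1 ∧ p1)
      [Ax] p1 ⊢ p1
      [Ax] p1 ⊢ p1

Result: YES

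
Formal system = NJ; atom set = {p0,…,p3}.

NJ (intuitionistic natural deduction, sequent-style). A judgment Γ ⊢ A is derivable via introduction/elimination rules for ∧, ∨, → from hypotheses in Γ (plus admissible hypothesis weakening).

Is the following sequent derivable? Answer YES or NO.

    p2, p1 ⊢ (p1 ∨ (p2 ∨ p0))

Proof tree:
[∨I₂] p2, p1 ⊢ (p1 ∨ (p2 ∨ p0))
  [∨I₁] p2, p1 ⊢ (p2 ∨ p0)
    [Wk] p2, p1 ⊢ p2
      [Ax] p2 ⊢ p2

Result: YES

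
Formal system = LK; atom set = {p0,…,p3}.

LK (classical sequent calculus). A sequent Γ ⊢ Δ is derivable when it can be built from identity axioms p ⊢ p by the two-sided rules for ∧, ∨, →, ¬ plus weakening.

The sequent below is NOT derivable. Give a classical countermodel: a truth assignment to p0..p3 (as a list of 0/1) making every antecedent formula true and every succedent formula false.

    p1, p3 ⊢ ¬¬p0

Enumerate valuations to refute Γ ⊢ Δ:
  v=0000: Γ:[p1=F, p3=F] Δ:[¬¬p0=F] refutes=False
  v=0001: Γ:[p1=F, p3=T] Δ:[¬¬p0=F] refutes=False
  v=0010: Γ:[p1=F, p3=F] Δ:[¬¬p0=F] refutes=False
  v=0011: Γ:[p1=F, p3=T] Δ:[¬¬p0=F] refutes=False
  v=0100: Γ:[p1=T, p3=F] Δ:[¬¬p0=F] refutes=False
  v=0101: Γ:[p1=T, p3=T] Δ:[¬¬p0=F] refutes=True  ← countermodel

Result: [0, 1, 0, 1]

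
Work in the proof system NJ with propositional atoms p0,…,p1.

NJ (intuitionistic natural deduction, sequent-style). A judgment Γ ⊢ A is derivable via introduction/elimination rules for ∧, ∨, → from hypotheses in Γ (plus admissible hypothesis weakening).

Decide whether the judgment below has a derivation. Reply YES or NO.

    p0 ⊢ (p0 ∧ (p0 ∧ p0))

Derivation trace:
[∧I] p0 ⊢ (p0 ∧ (p0 ∧ p0))
  [Ax] p0 ⊢ p0
  [∧I] p0 ⊢ (p0 ∧ p0)
    [Ax] p0 ⊢ p0
    [Ax] p0 ⊢ p0

Result: YES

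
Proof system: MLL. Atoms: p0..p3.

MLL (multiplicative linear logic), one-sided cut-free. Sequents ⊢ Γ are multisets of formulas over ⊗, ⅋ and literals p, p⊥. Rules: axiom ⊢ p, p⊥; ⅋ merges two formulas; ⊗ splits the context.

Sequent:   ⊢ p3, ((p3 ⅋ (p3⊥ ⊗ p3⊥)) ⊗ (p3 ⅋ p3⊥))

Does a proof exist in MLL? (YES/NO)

Proof tree:
[⊗]  ⊢ p3, ((p3 ⅋ (p3⊥ ⊗ p3⊥)) ⊗ (p3 ⅋ p3⊥))
  [⅋]  ⊢ p3, (p3 ⅋ (p3⊥ ⊗ p3⊥))
    [⊗]  ⊢ p3, p3, (p3⊥ ⊗ p3⊥)
      [Ax]  ⊢ p3, p3⊥
      [Ax]  ⊢ p3, p3⊥
  [⅋]  ⊢ (p3 ⅋ p3⊥)
    [Ax]  ⊢ p3, p3⊥

Result: YES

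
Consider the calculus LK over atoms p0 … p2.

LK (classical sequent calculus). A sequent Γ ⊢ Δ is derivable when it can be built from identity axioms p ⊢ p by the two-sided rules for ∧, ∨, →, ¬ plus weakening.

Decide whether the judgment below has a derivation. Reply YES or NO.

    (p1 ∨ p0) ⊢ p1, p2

Enumerate valuations to refute Γ ⊢ Δ:
  v=000: Γ:[(p1 ∨ p0)=F] Δ:[p1=F, p2=F] refutes=False
  v=001: Γ:[(p1 ∨ p0)=F] Δ:[p1=F, p2=T] refutes=False
  v=010: Γ:[(p1 ∨ p0)=T] Δ:[p1=T, p2=F] refutes=False
  v=011: Γ:[(p1 ∨ p0)=T] Δ:[p1=T, p2=T] refutes=False
  v=100: Γ:[(p1 ∨ p0)=T] Δ:[p1=F, p2=F] refutes=True  ← countermodel

Result: NO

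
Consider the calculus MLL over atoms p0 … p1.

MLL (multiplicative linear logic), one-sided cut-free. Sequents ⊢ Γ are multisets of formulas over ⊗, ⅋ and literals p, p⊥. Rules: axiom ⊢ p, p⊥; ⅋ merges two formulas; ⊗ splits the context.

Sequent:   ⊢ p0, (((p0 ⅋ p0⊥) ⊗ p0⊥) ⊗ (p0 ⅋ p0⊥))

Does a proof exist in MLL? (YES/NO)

Proof tree:
[⊗]  ⊢ p0, (((p0 ⅋ p0⊥) ⊗ p0⊥) ⊗ (p0 ⅋ p0⊥))
  [⊗]  ⊢ p0, ((p0 ⅋ p0⊥) ⊗ p0⊥)
    [⅋]  ⊢ (p0 ⅋ p0⊥)
      [Ax]  ⊢ p0, p0⊥
    [Ax]  ⊢ p0, p0⊥
  [⅋]  ⊢ (p0 ⅋ p0⊥)
    [Ax]  ⊢ p0, p0⊥

Result: YES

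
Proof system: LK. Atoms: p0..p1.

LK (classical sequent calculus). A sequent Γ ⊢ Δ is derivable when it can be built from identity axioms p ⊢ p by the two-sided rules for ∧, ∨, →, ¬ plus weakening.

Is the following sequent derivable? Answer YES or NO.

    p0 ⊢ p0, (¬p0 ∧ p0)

Derivation trace:
[∧R] p0 ⊢ p0, (¬p0 ∧ p0)
  [¬R]  ⊢ p0, ¬p0
    [Ax] p0 ⊢ p0
  [Ax] p0 ⊢ p0

Result: YES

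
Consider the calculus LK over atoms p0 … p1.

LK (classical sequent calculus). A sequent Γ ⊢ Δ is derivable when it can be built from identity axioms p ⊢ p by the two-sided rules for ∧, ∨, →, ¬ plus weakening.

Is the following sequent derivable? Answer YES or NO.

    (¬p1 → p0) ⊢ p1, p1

Enumerate valuations to refute Γ ⊢ Δ:
  v=00: Γ:[(¬p1 → p0)=F] Δ:[p1=F, p1=F] refutes=False
  v=01: Γ:[(¬p1 → p0)=T] Δ:[p1=T, p1=T] refutes=False
  v=10: Γ:[(¬p1 → p0)=T] Δ:[p1=F, p1=F] refutes=True  ← countermodel

Result: NO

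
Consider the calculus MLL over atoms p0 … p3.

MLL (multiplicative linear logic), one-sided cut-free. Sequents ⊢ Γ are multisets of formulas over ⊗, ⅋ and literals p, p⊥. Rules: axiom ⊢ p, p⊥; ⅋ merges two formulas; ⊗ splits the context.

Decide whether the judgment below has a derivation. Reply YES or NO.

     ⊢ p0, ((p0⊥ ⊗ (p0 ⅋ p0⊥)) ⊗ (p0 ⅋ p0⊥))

Derivation trace:
[⊗]  ⊢ p0, ((p0⊥ ⊗ (p0 ⅋ p0⊥)) ⊗ (p0 ⅋ p0⊥))
  [⊗]  ⊢ p0, (p0⊥ ⊗ (p0 ⅋ p0⊥))
    [Ax]  ⊢ p0, p0⊥
    [⅋]  ⊢ (p0 ⅋ p0⊥)
      [Ax]  ⊢ p0, p0⊥
  [⅋]  ⊢ (p0 ⅋ p0⊥)
    [Ax]  ⊢ p0, p0⊥

Result: YES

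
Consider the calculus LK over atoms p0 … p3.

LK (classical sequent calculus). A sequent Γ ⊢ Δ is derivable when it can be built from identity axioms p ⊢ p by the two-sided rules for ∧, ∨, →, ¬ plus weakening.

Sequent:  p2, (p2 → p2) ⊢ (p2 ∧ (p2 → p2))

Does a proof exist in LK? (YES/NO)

Derivation (root first):
[∧R] p2, (p2 → p2) ⊢ (p2 ∧ (p2 → p2))
  [→L] p2, (p2 → p2) ⊢ p2
    [Ax] p2 ⊢ p2
    [Ax] p2 ⊢ p2
  [→R] (p2 → p2) ⊢ (p2 → p2)
    [→L] p2, (p2 → p2) ⊢ p2
      [Ax] p2 ⊢ p2
      [Ax] p2 ⊢ p2

Result: YES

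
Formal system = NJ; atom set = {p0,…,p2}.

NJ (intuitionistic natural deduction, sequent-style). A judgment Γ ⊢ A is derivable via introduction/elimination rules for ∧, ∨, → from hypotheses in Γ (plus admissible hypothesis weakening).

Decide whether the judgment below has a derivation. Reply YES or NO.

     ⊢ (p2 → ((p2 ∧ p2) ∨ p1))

Derivation trace:
[→I]  ⊢ (p2 → ((p2 ∧ p2) ∨ p1))
  [∨I₁] p2 ⊢ ((p2 ∧ p2) ∨ p1)
    [∧I] p2 ⊢ (p2 ∧ p2)
      [Ax] p2 ⊢ p2
      [Ax] p2 ⊢ p2

Result: YES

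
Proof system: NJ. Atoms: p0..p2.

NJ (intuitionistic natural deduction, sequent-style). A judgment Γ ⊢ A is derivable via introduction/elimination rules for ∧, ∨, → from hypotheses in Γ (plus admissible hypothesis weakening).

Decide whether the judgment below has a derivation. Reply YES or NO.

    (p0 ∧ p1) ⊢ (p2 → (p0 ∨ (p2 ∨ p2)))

Derivation (root first):
[→I] (p0 ∧ p1) ⊢ (p2 → (p0 ∨ (p2 ∨ p2)))
  [∨I₂] p2, (p0 ∧ p1) ⊢ (p0 ∨ (p2 ∨ p2))
    [Wk] p2, (p0 ∧ p1) ⊢ (p2 ∨ p2)
      [∨I₁] p2 ⊢ (p2 ∨ p2)
        [Ax] p2 ⊢ p2

Result: YES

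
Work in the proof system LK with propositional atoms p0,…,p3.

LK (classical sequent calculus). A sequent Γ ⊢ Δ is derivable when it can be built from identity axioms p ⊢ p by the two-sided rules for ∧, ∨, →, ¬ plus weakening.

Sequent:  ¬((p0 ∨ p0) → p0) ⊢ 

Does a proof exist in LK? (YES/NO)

Derivation trace:
[¬L] ¬((p0 ∨ p0) → p0) ⊢ 
  [→R]  ⊢ ((p0 ∨ p0) → p0)
    [∨L] (p0 ∨ p0) ⊢ p0
      [Ax] p0 ⊢ p0
      [Ax] p0 ⊢ p0

Result: YES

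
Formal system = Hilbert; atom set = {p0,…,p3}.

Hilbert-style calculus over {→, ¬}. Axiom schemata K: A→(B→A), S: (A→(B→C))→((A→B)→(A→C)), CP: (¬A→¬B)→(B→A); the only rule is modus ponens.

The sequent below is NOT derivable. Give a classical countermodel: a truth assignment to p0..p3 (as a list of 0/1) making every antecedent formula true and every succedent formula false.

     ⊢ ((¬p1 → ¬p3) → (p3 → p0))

Truth-table refutation:
  v=0000: Γ:[] Δ:[((¬p1 → ¬p3) → (p3 → p0))=T] refutes=False
  v=0001: Γ:[] Δ:[((¬p1 → ¬p3) → (p3 → p0))=T] refutes=False
  v=0010: Γ:[] Δ:[((¬p1 → ¬p3) → (p3 → p0))=T] refutes=False
  v=0011: Γ:[] Δ:[((¬p1 → ¬p3) → (p3 → p0))=T] refutes=False
  v=0100: Γ:[] Δ:[((¬p1 → ¬p3) → (p3 → p0))=T] refutes=False
  v=0101: Γ:[] Δ:[((¬p1 → ¬p3) → (p3 → p0))=F] refutes=True  ← countermodel

Result: [0, 1, 0, 1]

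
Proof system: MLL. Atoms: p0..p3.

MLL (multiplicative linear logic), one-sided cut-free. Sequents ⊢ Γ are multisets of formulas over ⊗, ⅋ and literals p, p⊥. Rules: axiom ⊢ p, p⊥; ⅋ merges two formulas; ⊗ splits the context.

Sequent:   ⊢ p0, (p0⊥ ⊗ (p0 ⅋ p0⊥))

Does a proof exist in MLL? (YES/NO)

Derivation trace:
[⊗]  ⊢ p0, (p0⊥ ⊗ (p0 ⅋ p0⊥))
  [Ax]  ⊢ p0, p0⊥
  [⅋]  ⊢ (p0 ⅋ p0⊥)
    [Ax]  ⊢ p0, p0⊥

Result: YES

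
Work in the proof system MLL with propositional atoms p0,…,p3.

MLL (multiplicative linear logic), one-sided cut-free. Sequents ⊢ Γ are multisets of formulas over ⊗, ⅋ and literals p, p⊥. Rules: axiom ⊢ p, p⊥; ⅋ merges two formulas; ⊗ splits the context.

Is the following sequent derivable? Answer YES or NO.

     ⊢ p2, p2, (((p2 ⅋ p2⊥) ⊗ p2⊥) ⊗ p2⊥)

Proof tree:
[⊗]  ⊢ p2, p2, (((p2 ⅋ p2⊥) ⊗ p2⊥) ⊗ p2⊥)
  [⊗]  ⊢ p2, ((p2 ⅋ p2⊥) ⊗ p2⊥)
    [⅋]  ⊢ (p2 ⅋ p2⊥)
      [Ax]  ⊢ p2, p2⊥
    [Ax]  ⊢ p2, p2⊥
  [Ax]  ⊢ p2, p2⊥

Result: YES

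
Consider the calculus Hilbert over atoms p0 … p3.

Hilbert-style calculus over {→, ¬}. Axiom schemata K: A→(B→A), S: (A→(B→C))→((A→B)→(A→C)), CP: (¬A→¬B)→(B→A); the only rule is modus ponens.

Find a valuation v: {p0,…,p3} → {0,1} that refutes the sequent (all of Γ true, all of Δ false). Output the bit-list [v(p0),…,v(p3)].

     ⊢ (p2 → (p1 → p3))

Search for a countermodel by truth-table:
  v=0000: Γ:[] Δ:[(p2 → (p1 → p3))=T] refutes=False
  v=0001: Γ:[] Δ:[(p2 → (p1 → p3))=T] refutes=False
  v=0010: Γ:[] Δ:[(p2 → (p1 → p3))=T] refutes=False
  v=0011: Γ:[] Δ:[(p2 → (p1 → p3))=T] refutes=False
  v=0100: Γ:[] Δ:[(p2 → (p1 → p3))=T] refutes=False
  v=0101: Γ:[] Δ:[(p2 → (p1 → p3))=T] refutes=False
  v=0110: Γ:[] Δ:[(p2 → (p1 → p3))=F] refutes=True  ← countermodel

Result: [0, 1, 1, 0]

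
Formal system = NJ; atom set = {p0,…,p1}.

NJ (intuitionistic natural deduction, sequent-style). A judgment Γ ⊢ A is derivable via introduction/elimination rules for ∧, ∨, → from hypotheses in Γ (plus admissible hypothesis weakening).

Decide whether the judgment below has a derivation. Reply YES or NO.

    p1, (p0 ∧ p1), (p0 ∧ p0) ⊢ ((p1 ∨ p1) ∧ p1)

Derivation (root first):
[∧I] p1, (p0 ∧ p1), (p0 ∧ p0) ⊢ ((p1 ∨ p1) ∧ p1)
  [→E] p1, (p0 ∧ p0) ⊢ (p1 ∨ p1)
    [→I]  ⊢ (p1 → (p1 ∨ p1))
      [∨I₁] p1 ⊢ (p1 ∨ p1)
        [Ax] p1 ⊢ p1
    [Wk] p1, (p0 ∧ p0) ⊢ p1
      [Ax] p1 ⊢ p1
  [Wk] p1, (p0 ∧ p1) ⊢ p1
    [Ax] p1 ⊢ p1

Result: YES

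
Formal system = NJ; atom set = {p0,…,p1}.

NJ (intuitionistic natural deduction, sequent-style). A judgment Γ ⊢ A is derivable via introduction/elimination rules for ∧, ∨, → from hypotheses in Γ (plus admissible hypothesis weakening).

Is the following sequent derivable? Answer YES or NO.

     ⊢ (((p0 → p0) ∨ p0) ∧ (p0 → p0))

Derivation trace:
[∧I]  ⊢ (((p0 → p0) ∨ p0) ∧ (p0 → p0))
  [∨I₁]  ⊢ ((p0 → p0) ∨ p0)
    [→I]  ⊢ (p0 → p0)
      [Ax] p0 ⊢ p0
  [→I]  ⊢ (p0 → p0)
    [Ax] p0 ⊢ p0

Result: YES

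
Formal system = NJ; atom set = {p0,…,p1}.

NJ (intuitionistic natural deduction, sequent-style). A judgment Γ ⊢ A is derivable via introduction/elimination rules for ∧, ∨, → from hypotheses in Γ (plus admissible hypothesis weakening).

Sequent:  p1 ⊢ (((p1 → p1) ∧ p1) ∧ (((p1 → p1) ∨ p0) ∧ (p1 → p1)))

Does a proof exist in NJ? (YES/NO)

Derivation (root first):
[∧I] p1 ⊢ (((p1 → p1) ∧ p1) ∧ (((p1 → p1) ∨ p0) ∧ (p1 → p1)))
  [∧I] p1 ⊢ ((p1 → p1) ∧ p1)
    [→I]  ⊢ (p1 → p1)
      [Ax] p1 ⊢ p1
    [Ax] p1 ⊢ p1
  [∧I]  ⊢ (((p1 → p1) ∨ p0) ∧ (p1 → p1))
    [∨I₁]  ⊢ ((p1 → p1) ∨ p0)
      [→I]  ⊢ (p1 → p1)
        [Ax] p1 ⊢ p1
    [→I]  ⊢ (p1 → p1)
      [Ax] p1 ⊢ p1

Result: YES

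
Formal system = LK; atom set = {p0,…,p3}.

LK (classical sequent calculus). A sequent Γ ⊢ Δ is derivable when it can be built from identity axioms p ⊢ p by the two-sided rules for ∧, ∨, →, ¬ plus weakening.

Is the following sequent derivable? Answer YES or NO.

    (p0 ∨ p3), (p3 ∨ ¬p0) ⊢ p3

Derivation trace:
[∨L] (p0 ∨ p3), (p3 ∨ ¬p0) ⊢ p3
  [Ax] p3 ⊢ p3
  [¬L] (p0 ∨ p3), ¬p0 ⊢ p3
    [∨L] (p0 ∨ p3) ⊢ p3, p0
      [Ax] p0 ⊢ p0
      [Ax] p3 ⊢ p3

Result: YES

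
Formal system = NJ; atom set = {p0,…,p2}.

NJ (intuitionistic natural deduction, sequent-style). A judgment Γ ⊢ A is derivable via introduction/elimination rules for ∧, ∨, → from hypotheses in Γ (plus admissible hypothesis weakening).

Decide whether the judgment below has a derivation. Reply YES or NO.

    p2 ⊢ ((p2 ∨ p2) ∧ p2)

Derivation (root first):
[∧I] p2 ⊢ ((p2 ∨ p2) ∧ p2)
  [∨I₁] p2 ⊢ (p2 ∨ p2)
    [Ax] p2 ⊢ p2
  [Ax] p2 ⊢ p2

Result: YES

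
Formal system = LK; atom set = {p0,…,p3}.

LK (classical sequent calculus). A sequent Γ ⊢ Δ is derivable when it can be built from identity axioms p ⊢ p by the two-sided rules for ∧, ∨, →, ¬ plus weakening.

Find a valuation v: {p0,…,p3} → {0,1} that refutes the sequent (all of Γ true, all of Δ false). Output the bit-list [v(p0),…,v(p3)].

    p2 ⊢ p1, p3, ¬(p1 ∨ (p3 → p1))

Truth-table refutation:
  v=0000: Γ:[p2=F] Δ:[p1=F, p3=F, ¬(p1 ∨ (p3 → p1))=F] refutes=False
  v=0001: Γ:[p2=F] Δ:[p1=F, p3=T, ¬(p1 ∨ (p3 → p1))=T] refutes=False
  v=0010: Γ:[p2=T] Δ:[p1=F, p3=F, ¬(p1 ∨ (p3 → p1))=F] refutes=True  ← countermodel

Result: [0, 0, 1, 0]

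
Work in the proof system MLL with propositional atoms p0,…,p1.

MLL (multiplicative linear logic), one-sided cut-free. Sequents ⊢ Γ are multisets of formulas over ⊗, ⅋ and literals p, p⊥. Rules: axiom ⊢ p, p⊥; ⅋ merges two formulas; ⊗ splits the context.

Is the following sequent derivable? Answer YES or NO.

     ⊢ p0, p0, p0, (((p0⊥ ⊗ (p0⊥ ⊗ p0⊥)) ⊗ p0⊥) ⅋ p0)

Derivation trace:
[⅋]  ⊢ p0, p0, p0, (((p0⊥ ⊗ (p0⊥ ⊗ p0⊥)) ⊗ p0⊥) ⅋ p0)
  [⊗]  ⊢ p0, p0, p0, p0, ((p0⊥ ⊗ (p0⊥ ⊗ p0⊥)) ⊗ p0⊥)
    [⊗]  ⊢ p0, p0, p0, (p0⊥ ⊗ (p0⊥ ⊗ p0⊥))
      [Ax]  ⊢ p0, p0⊥
      [⊗]  ⊢ p0, p0, (p0⊥ ⊗ p0⊥)
        [Ax]  ⊢ p0, p0⊥
        [Ax]  ⊢ p0, p0⊥
    [Ax]  ⊢ p0, p0⊥

Result: YES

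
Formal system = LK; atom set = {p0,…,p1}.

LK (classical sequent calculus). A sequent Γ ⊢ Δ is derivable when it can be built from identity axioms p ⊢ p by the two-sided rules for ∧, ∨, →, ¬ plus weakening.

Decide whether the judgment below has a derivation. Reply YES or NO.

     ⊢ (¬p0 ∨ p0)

Proof tree:
[∨R]  ⊢ (¬p0 ∨ p0)
  [¬R]  ⊢ p0, ¬p0
    [Ax] p0 ⊢ p0

Result: YES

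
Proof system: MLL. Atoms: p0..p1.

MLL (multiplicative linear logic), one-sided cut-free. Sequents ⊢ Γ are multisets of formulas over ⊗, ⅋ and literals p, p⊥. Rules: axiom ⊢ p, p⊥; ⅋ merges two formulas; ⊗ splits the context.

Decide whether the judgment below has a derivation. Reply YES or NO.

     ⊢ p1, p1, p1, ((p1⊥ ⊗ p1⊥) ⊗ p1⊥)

Derivation (root first):
[⊗]  ⊢ p1, p1, p1, ((p1⊥ ⊗ p1⊥) ⊗ p1⊥)
  [⊗]  ⊢ p1, p1, (p1⊥ ⊗ p1⊥)
    [Ax]  ⊢ p1, p1⊥
    [Ax]  ⊢ p1, p1⊥
  [Ax]  ⊢ p1, p1⊥

Result: YES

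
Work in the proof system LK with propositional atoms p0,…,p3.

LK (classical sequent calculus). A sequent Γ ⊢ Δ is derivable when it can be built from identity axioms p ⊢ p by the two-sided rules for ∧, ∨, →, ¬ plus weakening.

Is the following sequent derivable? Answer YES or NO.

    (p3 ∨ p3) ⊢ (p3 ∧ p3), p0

Derivation trace:
[WR] (p3 ∨ p3) ⊢ (p3 ∧ p3), p0
  [∨L] (p3 ∨ p3) ⊢ (p3 ∧ p3)
    [∧R] p3 ⊢ (p3 ∧ p3)
      [Ax] p3 ⊢ p3
      [Ax] p3 ⊢ p3
    [∧R] p3 ⊢ (p3 ∧ p3)
      [Ax] p3 ⊢ p3
      [Ax] p3 ⊢ p3

Result: YES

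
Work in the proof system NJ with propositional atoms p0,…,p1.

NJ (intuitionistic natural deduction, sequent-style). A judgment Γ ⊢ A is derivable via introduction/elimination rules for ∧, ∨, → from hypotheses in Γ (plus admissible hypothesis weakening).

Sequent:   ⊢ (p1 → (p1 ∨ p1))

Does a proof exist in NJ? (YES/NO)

Derivation (root first):
[→I]  ⊢ (p1 → (p1 ∨ p1))
  [∨I₁] p1 ⊢ (p1 ∨ p1)
    [Ax] p1 ⊢ p1

Result: YES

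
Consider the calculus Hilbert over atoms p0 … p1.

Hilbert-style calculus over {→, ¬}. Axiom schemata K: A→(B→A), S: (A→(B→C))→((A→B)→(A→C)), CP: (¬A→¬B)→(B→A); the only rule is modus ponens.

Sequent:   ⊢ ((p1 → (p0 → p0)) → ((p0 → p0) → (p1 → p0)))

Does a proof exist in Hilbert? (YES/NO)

Search for a countermodel by truth-table:
  v=00: Γ:[] Δ:[((p1 → (p0 → p0)) → ((p0 → p0) → (p1 → p0)))=T] refutes=False
  v=01: Γ:[] Δ:[((p1 → (p0 → p0)) → ((p0 → p0) → (p1 → p0)))=F] refutes=True  ← countermodel

Result: NO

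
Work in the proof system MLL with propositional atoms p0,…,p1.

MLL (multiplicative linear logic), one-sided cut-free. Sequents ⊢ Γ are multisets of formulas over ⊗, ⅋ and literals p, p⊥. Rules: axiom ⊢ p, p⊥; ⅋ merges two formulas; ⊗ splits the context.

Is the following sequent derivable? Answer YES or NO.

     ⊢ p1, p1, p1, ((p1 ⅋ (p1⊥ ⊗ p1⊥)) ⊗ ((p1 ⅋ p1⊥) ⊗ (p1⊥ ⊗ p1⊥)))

Derivation (root first):
[⊗]  ⊢ p1, p1, p1, ((p1 ⅋ (p1⊥ ⊗ p1⊥)) ⊗ ((p1 ⅋ p1⊥) ⊗ (p1⊥ ⊗ p1⊥)))
  [⅋]  ⊢ p1, (p1 ⅋ (p1⊥ ⊗ p1⊥))
    [⊗]  ⊢ p1, p1, (p1⊥ ⊗ p1⊥)
      [Ax]  ⊢ p1, p1⊥
      [Ax]  ⊢ p1, p1⊥
  [⊗]  ⊢ p1, p1, ((p1 ⅋ p1⊥) ⊗ (p1⊥ ⊗ p1⊥))
    [⅋]  ⊢ (p1 ⅋ p1⊥)
      [Ax]  ⊢ p1, p1⊥
    [⊗]  ⊢ p1, p1, (p1⊥ ⊗ p1⊥)
      [Ax]  ⊢ p1, p1⊥
      [Ax]  ⊢ p1, p1⊥

Result: YES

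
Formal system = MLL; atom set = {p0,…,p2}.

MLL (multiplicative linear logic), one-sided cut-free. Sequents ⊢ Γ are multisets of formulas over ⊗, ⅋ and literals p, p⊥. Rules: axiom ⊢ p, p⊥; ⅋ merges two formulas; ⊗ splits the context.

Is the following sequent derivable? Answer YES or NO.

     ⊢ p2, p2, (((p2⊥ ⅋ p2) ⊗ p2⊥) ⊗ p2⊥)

Proof tree:
[⊗]  ⊢ p2, p2, (((p2⊥ ⅋ p2) ⊗ p2⊥) ⊗ p2⊥)
  [⊗]  ⊢ p2, ((p2⊥ ⅋ p2) ⊗ p2⊥)
    [⅋]  ⊢ (p2⊥ ⅋ p2)
      [Ax]  ⊢ p2, p2⊥
    [Ax]  ⊢ p2, p2⊥
  [Ax]  ⊢ p2, p2⊥

Result: YES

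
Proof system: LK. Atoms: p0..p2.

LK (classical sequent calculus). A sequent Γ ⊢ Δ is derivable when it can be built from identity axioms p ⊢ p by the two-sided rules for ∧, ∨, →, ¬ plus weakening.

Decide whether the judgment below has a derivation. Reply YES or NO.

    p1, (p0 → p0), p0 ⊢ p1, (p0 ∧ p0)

Derivation (root first):
[∧R] p1, (p0 → p0), p0 ⊢ p1, (p0 ∧ p0)
  [Ax] p0 ⊢ p0
  [→L] p1, (p0 → p0) ⊢ p1, p0
    [WR] p1 ⊢ p1, p0
      [Ax] p1 ⊢ p1
    [Ax] p0 ⊢ p0

Result: YES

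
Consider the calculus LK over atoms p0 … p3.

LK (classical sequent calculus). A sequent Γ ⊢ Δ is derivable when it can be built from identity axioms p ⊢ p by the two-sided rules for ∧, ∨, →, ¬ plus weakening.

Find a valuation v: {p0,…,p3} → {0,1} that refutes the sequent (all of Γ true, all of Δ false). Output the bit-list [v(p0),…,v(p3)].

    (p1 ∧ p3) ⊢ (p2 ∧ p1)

Enumerate valuations to refute Γ ⊢ Δ:
  v=0000: Γ:[(p1 ∧ p3)=F] Δ:[(p2 ∧ p1)=F] refutes=False
  v=0001: Γ:[(p1 ∧ p3)=F] Δ:[(p2 ∧ p1)=F] refutes=False
  v=0010: Γ:[(p1 ∧ p3)=F] Δ:[(p2 ∧ p1)=F] refutes=False
  v=0011: Γ:[(p1 ∧ p3)=F] Δ:[(p2 ∧ p1)=F] refutes=False
  v=0100: Γ:[(p1 ∧ p3)=F] Δ:[(p2 ∧ p1)=F] refutes=False
  v=0101: Γ:[(p1 ∧ p3)=T] Δ:[(p2 ∧ p1)=F] refutes=True  ← countermodel

Result: [0, 1, 0, 1]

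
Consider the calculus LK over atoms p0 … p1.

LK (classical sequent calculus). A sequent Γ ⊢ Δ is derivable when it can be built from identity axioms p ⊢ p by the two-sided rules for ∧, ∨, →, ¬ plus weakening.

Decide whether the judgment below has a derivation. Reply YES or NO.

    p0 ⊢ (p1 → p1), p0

Proof tree:
[WR] p0 ⊢ (p1 → p1), p0
  [WL] p0 ⊢ (p1 → p1)
    [→R]  ⊢ (p1 → p1)
      [Ax] p1 ⊢ p1

Result: YES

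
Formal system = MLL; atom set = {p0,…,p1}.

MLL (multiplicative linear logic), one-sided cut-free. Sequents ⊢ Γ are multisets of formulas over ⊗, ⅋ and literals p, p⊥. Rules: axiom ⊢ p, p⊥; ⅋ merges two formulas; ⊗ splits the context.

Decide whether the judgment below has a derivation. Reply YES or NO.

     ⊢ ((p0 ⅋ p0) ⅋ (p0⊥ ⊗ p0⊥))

Derivation trace:
[⅋]  ⊢ ((p0 ⅋ p0) ⅋ (p0⊥ ⊗ p0⊥))
  [⅋]  ⊢ (p0⊥ ⊗ p0⊥), (p0 ⅋ p0)
    [⊗]  ⊢ p0, p0, (p0⊥ ⊗ p0⊥)
      [Ax]  ⊢ p0, p0⊥
      [Ax]  ⊢ p0, p0⊥

Result: YES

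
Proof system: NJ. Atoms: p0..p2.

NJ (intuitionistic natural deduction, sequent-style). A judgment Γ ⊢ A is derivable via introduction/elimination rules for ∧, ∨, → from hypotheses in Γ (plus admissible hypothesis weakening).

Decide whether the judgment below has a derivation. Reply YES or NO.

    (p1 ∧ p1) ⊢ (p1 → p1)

Proof tree:
[→I] (p1 ∧ p1) ⊢ (p1 → p1)
  [Wk] p1, (p1 ∧ p1) ⊢ p1
    [Ax] p1 ⊢ p1

Result: YES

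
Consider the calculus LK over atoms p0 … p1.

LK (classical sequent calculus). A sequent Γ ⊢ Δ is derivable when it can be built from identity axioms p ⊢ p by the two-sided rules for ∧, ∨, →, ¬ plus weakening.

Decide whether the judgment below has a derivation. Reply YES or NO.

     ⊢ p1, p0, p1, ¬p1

Derivation (root first):
[¬R]  ⊢ p1, p0, p1, ¬p1
  [WR] p1 ⊢ p1, p0, p1
    [WR] p1 ⊢ p1, p0
      [Ax] p1 ⊢ p1

Result: YES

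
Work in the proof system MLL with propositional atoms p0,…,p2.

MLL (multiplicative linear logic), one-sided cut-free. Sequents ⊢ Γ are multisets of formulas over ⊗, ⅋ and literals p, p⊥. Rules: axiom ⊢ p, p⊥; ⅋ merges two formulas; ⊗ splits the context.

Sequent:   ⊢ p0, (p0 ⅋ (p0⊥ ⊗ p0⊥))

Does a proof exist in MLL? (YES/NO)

Derivation trace:
[⅋]  ⊢ p0, (p0 ⅋ (p0⊥ ⊗ p0⊥))
  [⊗]  ⊢ p0, p0, (p0⊥ ⊗ p0⊥)
    [Ax]  ⊢ p0, p0⊥
    [Ax]  ⊢ p0, p0⊥

Result: YES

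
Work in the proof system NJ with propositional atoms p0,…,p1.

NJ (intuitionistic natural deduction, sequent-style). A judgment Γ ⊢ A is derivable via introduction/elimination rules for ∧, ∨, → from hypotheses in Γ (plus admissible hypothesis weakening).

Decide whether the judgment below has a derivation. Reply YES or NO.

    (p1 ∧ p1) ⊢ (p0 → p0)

Proof tree:
[Wk] (p1 ∧ p1) ⊢ (p0 → p0)
  [→I]  ⊢ (p0 → p0)
    [Ax] p0 ⊢ p0

Result: YES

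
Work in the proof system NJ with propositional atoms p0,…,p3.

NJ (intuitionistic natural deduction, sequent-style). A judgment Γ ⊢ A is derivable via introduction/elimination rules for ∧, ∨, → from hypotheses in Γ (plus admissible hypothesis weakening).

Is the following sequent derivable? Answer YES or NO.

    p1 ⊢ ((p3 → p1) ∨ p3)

Proof tree:
[∨I₁] p1 ⊢ ((p3 → p1) ∨ p3)
  [→I] p1 ⊢ (p3 → p1)
    [Wk] p1, p3 ⊢ p1
      [Ax] p1 ⊢ p1

Result: YES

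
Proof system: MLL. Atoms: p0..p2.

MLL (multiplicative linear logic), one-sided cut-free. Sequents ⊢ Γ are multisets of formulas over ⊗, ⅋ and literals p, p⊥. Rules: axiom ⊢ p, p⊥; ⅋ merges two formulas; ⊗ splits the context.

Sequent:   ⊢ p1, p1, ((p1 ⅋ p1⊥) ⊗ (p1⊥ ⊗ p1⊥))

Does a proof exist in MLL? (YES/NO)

Proof tree:
[⊗]  ⊢ p1, p1, ((p1 ⅋ p1⊥) ⊗ (p1⊥ ⊗ p1⊥))
  [⅋]  ⊢ (p1 ⅋ p1⊥)
    [Ax]  ⊢ p1, p1⊥
  [⊗]  ⊢ p1, p1, (p1⊥ ⊗ p1⊥)
    [Ax]  ⊢ p1, p1⊥
    [Ax]  ⊢ p1, p1⊥

Result: YES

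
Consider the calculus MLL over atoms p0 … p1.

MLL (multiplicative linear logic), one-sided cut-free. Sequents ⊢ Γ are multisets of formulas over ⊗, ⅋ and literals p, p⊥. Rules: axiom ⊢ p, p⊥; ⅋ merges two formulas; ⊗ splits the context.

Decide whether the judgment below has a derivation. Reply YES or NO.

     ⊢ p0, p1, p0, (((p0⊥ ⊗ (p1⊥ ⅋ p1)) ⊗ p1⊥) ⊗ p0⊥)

Derivation (root first):
[⊗]  ⊢ p0, p1, p0, (((p0⊥ ⊗ (p1⊥ ⅋ p1)) ⊗ p1⊥) ⊗ p0⊥)
  [⊗]  ⊢ p0, p1, ((p0⊥ ⊗ (p1⊥ ⅋ p1)) ⊗ p1⊥)
    [⊗]  ⊢ p0, (p0⊥ ⊗ (p1⊥ ⅋ p1))
      [Ax]  ⊢ p0, p0⊥
      [⅋]  ⊢ (p1⊥ ⅋ p1)
        [Ax]  ⊢ p1, p1⊥
    [Ax]  ⊢ p1, p1⊥
  [Ax]  ⊢ p0, p0⊥

Result: YES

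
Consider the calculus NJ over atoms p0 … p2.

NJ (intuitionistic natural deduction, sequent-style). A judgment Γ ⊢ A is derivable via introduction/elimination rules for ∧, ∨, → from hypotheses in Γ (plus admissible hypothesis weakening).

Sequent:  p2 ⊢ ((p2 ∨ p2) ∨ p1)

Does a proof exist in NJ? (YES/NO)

Derivation (root first):
[∨I₁] p2 ⊢ ((p2 ∨ p2) ∨ p1)
  [∨I₂] p2 ⊢ (p2 ∨ p2)
    [Ax] p2 ⊢ p2

Result: YES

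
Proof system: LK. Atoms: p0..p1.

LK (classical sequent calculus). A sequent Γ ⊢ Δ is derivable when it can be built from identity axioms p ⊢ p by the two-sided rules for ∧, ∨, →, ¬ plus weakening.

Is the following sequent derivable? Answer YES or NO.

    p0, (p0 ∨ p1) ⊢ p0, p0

Derivation (root first):
[WR] p0, (p0 ∨ p1) ⊢ p0, p0
  [∨L] p0, (p0 ∨ p1) ⊢ p0
    [Ax] p0 ⊢ p0
    [WL] p0, p1 ⊢ p0
      [Ax] p0 ⊢ p0

Result: YES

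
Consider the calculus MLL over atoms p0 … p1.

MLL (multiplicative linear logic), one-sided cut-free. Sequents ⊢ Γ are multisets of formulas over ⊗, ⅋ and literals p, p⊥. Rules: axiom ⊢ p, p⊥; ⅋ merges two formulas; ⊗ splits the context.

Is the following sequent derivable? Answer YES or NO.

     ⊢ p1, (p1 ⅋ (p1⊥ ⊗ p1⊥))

Derivation trace:
[⅋]  ⊢ p1, (p1 ⅋ (p1⊥ ⊗ p1⊥))
  [⊗]  ⊢ p1, p1, (p1⊥ ⊗ p1⊥)
    [Ax]  ⊢ p1, p1⊥
    [Ax]  ⊢ p1, p1⊥

Result: YES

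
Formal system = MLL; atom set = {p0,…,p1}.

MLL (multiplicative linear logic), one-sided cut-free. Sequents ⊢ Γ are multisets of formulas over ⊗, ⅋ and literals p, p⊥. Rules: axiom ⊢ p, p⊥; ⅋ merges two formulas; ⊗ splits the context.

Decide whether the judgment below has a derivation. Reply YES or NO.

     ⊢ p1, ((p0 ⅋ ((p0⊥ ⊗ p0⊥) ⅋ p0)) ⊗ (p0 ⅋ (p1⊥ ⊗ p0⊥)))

Derivation (root first):
[⊗]  ⊢ p1, ((p0 ⅋ ((p0⊥ ⊗ p0⊥) ⅋ p0)) ⊗ (p0 ⅋ (p1⊥ ⊗ p0⊥)))
  [⅋]  ⊢ (p0 ⅋ ((p0⊥ ⊗ p0⊥) ⅋ p0))
    [⅋]  ⊢ p0, ((p0⊥ ⊗ p0⊥) ⅋ p0)
      [⊗]  ⊢ p0, p0, (p0⊥ ⊗ p0⊥)
        [Ax]  ⊢ p0, p0⊥
        [Ax]  ⊢ p0, p0⊥
  [⅋]  ⊢ p1, (p0 ⅋ (p1⊥ ⊗ p0⊥))
    [⊗]  ⊢ p1, p0, (p1⊥ ⊗ p0⊥)
      [Ax]  ⊢ p1, p1⊥
      [Ax]  ⊢ p0, p0⊥

Result: YES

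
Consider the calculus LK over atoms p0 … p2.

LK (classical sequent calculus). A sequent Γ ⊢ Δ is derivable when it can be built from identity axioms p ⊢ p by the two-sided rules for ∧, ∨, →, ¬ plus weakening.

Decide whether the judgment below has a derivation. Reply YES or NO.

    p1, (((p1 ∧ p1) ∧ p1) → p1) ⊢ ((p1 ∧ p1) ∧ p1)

Derivation trace:
[→L] p1, (((p1 ∧ p1) ∧ p1) → p1) ⊢ ((p1 ∧ p1) ∧ p1)
  [∧R] p1 ⊢ ((p1 ∧ p1) ∧ p1)
    [∧R] p1 ⊢ (p1 ∧ p1)
      [Ax] p1 ⊢ p1
      [Ax] p1 ⊢ p1
    [Ax] p1 ⊢ p1
  [∧R] p1 ⊢ ((p1 ∧ p1) ∧ p1)
    [∧R] p1 ⊢ (p1 ∧ p1)
      [Ax] p1 ⊢ p1
      [Ax] p1 ⊢ p1
    [Ax] p1 ⊢ p1

Result: YES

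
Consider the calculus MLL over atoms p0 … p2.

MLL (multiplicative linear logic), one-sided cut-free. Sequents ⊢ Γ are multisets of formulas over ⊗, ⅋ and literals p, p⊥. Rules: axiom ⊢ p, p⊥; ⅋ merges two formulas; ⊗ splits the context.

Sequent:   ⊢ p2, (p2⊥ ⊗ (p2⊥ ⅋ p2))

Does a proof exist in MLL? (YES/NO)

Derivation (root first):
[⊗]  ⊢ p2, (p2⊥ ⊗ (p2⊥ ⅋ p2))
  [Ax]  ⊢ p2, p2⊥
  [⅋]  ⊢ (p2⊥ ⅋ p2)
    [Ax]  ⊢ p2, p2⊥

Result: YES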